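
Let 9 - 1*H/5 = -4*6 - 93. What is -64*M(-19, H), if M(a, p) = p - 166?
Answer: -29696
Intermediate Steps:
H = 630 (H = 45 - 5*(-4*6 - 93) = 45 - 5*(-24 - 93) = 45 - 5*(-117) = 45 + 585 = 630)
M(a, p) = -166 + p
-64*M(-19, H) = -64*(-166 + 630) = -64*464 = -29696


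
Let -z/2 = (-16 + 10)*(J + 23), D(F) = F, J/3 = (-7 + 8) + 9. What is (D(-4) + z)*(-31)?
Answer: -19592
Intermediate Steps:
J = 30 (J = 3*((-7 + 8) + 9) = 3*(1 + 9) = 3*10 = 30)
z = 636 (z = -2*(-16 + 10)*(30 + 23) = -(-12)*53 = -2*(-318) = 636)
(D(-4) + z)*(-31) = (-4 + 636)*(-31) = 632*(-31) = -19592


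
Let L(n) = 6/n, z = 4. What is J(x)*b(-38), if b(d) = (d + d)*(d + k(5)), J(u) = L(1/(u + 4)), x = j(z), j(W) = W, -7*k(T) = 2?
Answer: 977664/7 ≈ 1.3967e+5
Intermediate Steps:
k(T) = -2/7 (k(T) = -⅐*2 = -2/7)
x = 4
J(u) = 24 + 6*u (J(u) = 6/(1/(u + 4)) = 6/(1/(4 + u)) = 6*(4 + u) = 24 + 6*u)
b(d) = 2*d*(-2/7 + d) (b(d) = (d + d)*(d - 2/7) = (2*d)*(-2/7 + d) = 2*d*(-2/7 + d))
J(x)*b(-38) = (24 + 6*4)*((2/7)*(-38)*(-2 + 7*(-38))) = (24 + 24)*((2/7)*(-38)*(-2 - 266)) = 48*((2/7)*(-38)*(-268)) = 48*(20368/7) = 977664/7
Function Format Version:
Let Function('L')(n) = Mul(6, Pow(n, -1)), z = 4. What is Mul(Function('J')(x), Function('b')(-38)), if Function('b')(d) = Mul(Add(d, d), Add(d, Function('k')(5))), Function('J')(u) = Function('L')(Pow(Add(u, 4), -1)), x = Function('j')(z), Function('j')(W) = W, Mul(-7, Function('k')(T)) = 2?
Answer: Rational(977664, 7) ≈ 1.3967e+5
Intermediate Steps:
Function('k')(T) = Rational(-2, 7) (Function('k')(T) = Mul(Rational(-1, 7), 2) = Rational(-2, 7))
x = 4
Function('J')(u) = Add(24, Mul(6, u)) (Function('J')(u) = Mul(6, Pow(Pow(Add(u, 4), -1), -1)) = Mul(6, Pow(Pow(Add(4, u), -1), -1)) = Mul(6, Add(4, u)) = Add(24, Mul(6, u)))
Function('b')(d) = Mul(2, d, Add(Rational(-2, 7), d)) (Function('b')(d) = Mul(Add(d, d), Add(d, Rational(-2, 7))) = Mul(Mul(2, d), Add(Rational(-2, 7), d)) = Mul(2, d, Add(Rational(-2, 7), d)))
Mul(Function('J')(x), Function('b')(-38)) = Mul(Add(24, Mul(6, 4)), Mul(Rational(2, 7), -38, Add(-2, Mul(7, -38)))) = Mul(Add(24, 24), Mul(Rational(2, 7), -38, Add(-2, -266))) = Mul(48, Mul(Rational(2, 7), -38, -268)) = Mul(48, Rational(20368, 7)) = Rational(977664, 7)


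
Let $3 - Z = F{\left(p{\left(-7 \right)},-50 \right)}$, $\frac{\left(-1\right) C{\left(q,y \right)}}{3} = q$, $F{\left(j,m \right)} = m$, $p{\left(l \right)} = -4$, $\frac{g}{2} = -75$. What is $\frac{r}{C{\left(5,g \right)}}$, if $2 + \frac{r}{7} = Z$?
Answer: $- \frac{119}{5} \approx -23.8$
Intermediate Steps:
$g = -150$ ($g = 2 \left(-75\right) = -150$)
$C{\left(q,y \right)} = - 3 q$
$Z = 53$ ($Z = 3 - -50 = 3 + 50 = 53$)
$r = 357$ ($r = -14 + 7 \cdot 53 = -14 + 371 = 357$)
$\frac{r}{C{\left(5,g \right)}} = \frac{357}{\left(-3\right) 5} = \frac{357}{-15} = 357 \left(- \frac{1}{15}\right) = - \frac{119}{5}$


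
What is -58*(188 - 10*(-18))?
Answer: -21344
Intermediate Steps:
-58*(188 - 10*(-18)) = -58*(188 - 1*(-180)) = -58*(188 + 180) = -58*368 = -21344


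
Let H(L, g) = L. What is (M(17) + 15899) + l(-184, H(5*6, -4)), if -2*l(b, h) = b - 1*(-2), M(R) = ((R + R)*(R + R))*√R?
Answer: 15990 + 1156*√17 ≈ 20756.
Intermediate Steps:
M(R) = 4*R^(5/2) (M(R) = ((2*R)*(2*R))*√R = (4*R²)*√R = 4*R^(5/2))
l(b, h) = -1 - b/2 (l(b, h) = -(b - 1*(-2))/2 = -(b + 2)/2 = -(2 + b)/2 = -1 - b/2)
(M(17) + 15899) + l(-184, H(5*6, -4)) = (4*17^(5/2) + 15899) + (-1 - ½*(-184)) = (4*(289*√17) + 15899) + (-1 + 92) = (1156*√17 + 15899) + 91 = (15899 + 1156*√17) + 91 = 15990 + 1156*√17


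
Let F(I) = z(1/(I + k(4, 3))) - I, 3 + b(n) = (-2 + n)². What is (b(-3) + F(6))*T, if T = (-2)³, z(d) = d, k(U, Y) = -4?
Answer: -132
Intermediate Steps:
b(n) = -3 + (-2 + n)²
F(I) = 1/(-4 + I) - I (F(I) = 1/(I - 4) - I = 1/(-4 + I) - I)
T = -8
(b(-3) + F(6))*T = ((-3 + (-2 - 3)²) + (1 - 1*6*(-4 + 6))/(-4 + 6))*(-8) = ((-3 + (-5)²) + (1 - 1*6*2)/2)*(-8) = ((-3 + 25) + (1 - 12)/2)*(-8) = (22 + (½)*(-11))*(-8) = (22 - 11/2)*(-8) = (33/2)*(-8) = -132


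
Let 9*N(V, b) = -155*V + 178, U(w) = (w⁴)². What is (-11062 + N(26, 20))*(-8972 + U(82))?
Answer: -23487178465842585960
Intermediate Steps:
U(w) = w⁸
N(V, b) = 178/9 - 155*V/9 (N(V, b) = (-155*V + 178)/9 = (178 - 155*V)/9 = 178/9 - 155*V/9)
(-11062 + N(26, 20))*(-8972 + U(82)) = (-11062 + (178/9 - 155/9*26))*(-8972 + 82⁸) = (-11062 + (178/9 - 4030/9))*(-8972 + 2044140858654976) = (-11062 - 428)*2044140858646004 = -11490*2044140858646004 = -23487178465842585960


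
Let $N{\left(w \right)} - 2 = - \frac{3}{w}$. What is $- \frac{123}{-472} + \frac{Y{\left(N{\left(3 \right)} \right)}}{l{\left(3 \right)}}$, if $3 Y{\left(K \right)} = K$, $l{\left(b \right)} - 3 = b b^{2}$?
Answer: $\frac{5771}{21240} \approx 0.2717$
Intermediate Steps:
$l{\left(b \right)} = 3 + b^{3}$ ($l{\left(b \right)} = 3 + b b^{2} = 3 + b^{3}$)
$N{\left(w \right)} = 2 - \frac{3}{w}$
$Y{\left(K \right)} = \frac{K}{3}$
$- \frac{123}{-472} + \frac{Y{\left(N{\left(3 \right)} \right)}}{l{\left(3 \right)}} = - \frac{123}{-472} + \frac{\frac{1}{3} \left(2 - \frac{3}{3}\right)}{3 + 3^{3}} = \left(-123\right) \left(- \frac{1}{472}\right) + \frac{\frac{1}{3} \left(2 - 1\right)}{3 + 27} = \frac{123}{472} + \frac{\frac{1}{3} \left(2 - 1\right)}{30} = \frac{123}{472} + \frac{1}{3} \cdot 1 \cdot \frac{1}{30} = \frac{123}{472} + \frac{1}{3} \cdot \frac{1}{30} = \frac{123}{472} + \frac{1}{90} = \frac{5771}{21240}$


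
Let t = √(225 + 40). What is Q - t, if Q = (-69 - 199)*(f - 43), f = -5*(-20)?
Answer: -15276 - √265 ≈ -15292.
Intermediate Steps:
f = 100
t = √265 ≈ 16.279
Q = -15276 (Q = (-69 - 199)*(100 - 43) = -268*57 = -15276)
Q - t = -15276 - √265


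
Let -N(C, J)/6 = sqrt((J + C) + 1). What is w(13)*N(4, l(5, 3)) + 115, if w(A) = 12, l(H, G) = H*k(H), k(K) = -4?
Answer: 115 - 72*I*sqrt(15) ≈ 115.0 - 278.85*I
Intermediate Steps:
l(H, G) = -4*H (l(H, G) = H*(-4) = -4*H)
N(C, J) = -6*sqrt(1 + C + J) (N(C, J) = -6*sqrt((J + C) + 1) = -6*sqrt((C + J) + 1) = -6*sqrt(1 + C + J))
w(13)*N(4, l(5, 3)) + 115 = 12*(-6*sqrt(1 + 4 - 4*5)) + 115 = 12*(-6*sqrt(1 + 4 - 20)) + 115 = 12*(-6*I*sqrt(15)) + 115 = -72*I*sqrt(15) + 115 = 115 - 72*I*sqrt(15)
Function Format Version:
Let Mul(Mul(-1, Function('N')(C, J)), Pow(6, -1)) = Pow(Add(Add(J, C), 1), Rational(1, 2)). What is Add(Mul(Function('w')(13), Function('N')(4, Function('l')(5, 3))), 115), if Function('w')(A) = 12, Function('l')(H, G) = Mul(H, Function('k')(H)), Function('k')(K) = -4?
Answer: Add(115, Mul(-72, I, Pow(15, Rational(1, 2)))) ≈ Add(115.00, Mul(-278.85, I))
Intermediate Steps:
Function('l')(H, G) = Mul(-4, H) (Function('l')(H, G) = Mul(H, -4) = Mul(-4, H))
Function('N')(C, J) = Mul(-6, Pow(Add(1, C, J), Rational(1, 2))) (Function('N')(C, J) = Mul(-6, Pow(Add(Add(J, C), 1), Rational(1, 2))) = Mul(-6, Pow(Add(Add(C, J), 1), Rational(1, 2))) = Mul(-6, Pow(Add(1, C, J), Rational(1, 2))))
Add(Mul(Function('w')(13), Function('N')(4, Function('l')(5, 3))), 115) = Add(Mul(12, Mul(-6, Pow(Add(1, 4, Mul(-4, 5)), Rational(1, 2)))), 115) = Add(Mul(12, Mul(-6, Pow(Add(1, 4, -20), Rational(1, 2)))), 115) = Add(Mul(12, Mul(-6, Pow(-15, Rational(1, 2)))), 115) = Add(Mul(12, Mul(-6, Mul(I, Pow(15, Rational(1, 2))))), 115) = Add(Mul(12, Mul(-6, I, Pow(15, Rational(1, 2)))), 115) = Add(Mul(-72, I, Pow(15, Rational(1, 2))), 115) = Add(115, Mul(-72, I, Pow(15, Rational(1, 2))))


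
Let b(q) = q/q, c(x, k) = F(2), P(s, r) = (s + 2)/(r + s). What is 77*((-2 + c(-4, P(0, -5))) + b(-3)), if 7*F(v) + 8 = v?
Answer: -143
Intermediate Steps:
F(v) = -8/7 + v/7
P(s, r) = (2 + s)/(r + s)
c(x, k) = -6/7 (c(x, k) = -8/7 + (⅐)*2 = -8/7 + 2/7 = -6/7)
b(q) = 1
77*((-2 + c(-4, P(0, -5))) + b(-3)) = 77*((-2 - 6/7) + 1) = 77*(-20/7 + 1) = 77*(-13/7) = -143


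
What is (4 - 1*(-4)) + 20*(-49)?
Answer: -972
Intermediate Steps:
(4 - 1*(-4)) + 20*(-49) = (4 + 4) - 980 = 8 - 980 = -972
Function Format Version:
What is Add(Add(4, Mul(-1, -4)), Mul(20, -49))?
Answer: -972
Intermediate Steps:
Add(Add(4, Mul(-1, -4)), Mul(20, -49)) = Add(Add(4, 4), -980) = Add(8, -980) = -972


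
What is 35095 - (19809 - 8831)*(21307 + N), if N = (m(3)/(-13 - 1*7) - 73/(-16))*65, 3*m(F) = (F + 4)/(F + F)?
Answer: -17072275619/72 ≈ -2.3711e+8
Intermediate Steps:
m(F) = (4 + F)/(6*F) (m(F) = ((F + 4)/(F + F))/3 = ((4 + F)/((2*F)))/3 = ((4 + F)*(1/(2*F)))/3 = ((4 + F)/(2*F))/3 = (4 + F)/(6*F))
N = 42523/144 (N = (((1/6)*(4 + 3)/3)/(-13 - 1*7) - 73/(-16))*65 = (((1/6)*(1/3)*7)/(-13 - 7) - 73*(-1/16))*65 = ((7/18)/(-20) + 73/16)*65 = ((7/18)*(-1/20) + 73/16)*65 = (-7/360 + 73/16)*65 = (3271/720)*65 = 42523/144 ≈ 295.30)
35095 - (19809 - 8831)*(21307 + N) = 35095 - (19809 - 8831)*(21307 + 42523/144) = 35095 - 10978*3110731/144 = 35095 - 1*17074802459/72 = 35095 - 17074802459/72 = -17072275619/72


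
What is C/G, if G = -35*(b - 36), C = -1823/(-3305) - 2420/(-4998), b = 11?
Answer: 8554727/7226795625 ≈ 0.0011838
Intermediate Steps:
C = 8554727/8259195 (C = -1823*(-1/3305) - 2420*(-1/4998) = 1823/3305 + 1210/2499 = 8554727/8259195 ≈ 1.0358)
G = 875 (G = -35*(11 - 36) = -35*(-25) = 875)
C/G = (8554727/8259195)/875 = (8554727/8259195)*(1/875) = 8554727/7226795625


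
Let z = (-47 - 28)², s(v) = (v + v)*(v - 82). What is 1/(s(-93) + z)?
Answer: 1/38175 ≈ 2.6195e-5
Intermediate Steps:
s(v) = 2*v*(-82 + v) (s(v) = (2*v)*(-82 + v) = 2*v*(-82 + v))
z = 5625 (z = (-75)² = 5625)
1/(s(-93) + z) = 1/(2*(-93)*(-82 - 93) + 5625) = 1/(2*(-93)*(-175) + 5625) = 1/(32550 + 5625) = 1/38175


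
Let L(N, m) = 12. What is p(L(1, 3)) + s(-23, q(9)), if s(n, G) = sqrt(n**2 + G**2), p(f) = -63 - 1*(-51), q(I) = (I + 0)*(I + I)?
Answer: -12 + sqrt(26773) ≈ 151.62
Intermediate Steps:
q(I) = 2*I**2 (q(I) = I*(2*I) = 2*I**2)
p(f) = -12 (p(f) = -63 + 51 = -12)
s(n, G) = sqrt(G**2 + n**2)
p(L(1, 3)) + s(-23, q(9)) = -12 + sqrt((2*9**2)**2 + (-23)**2) = -12 + sqrt((2*81)**2 + 529) = -12 + sqrt(162**2 + 529) = -12 + sqrt(26244 + 529) = -12 + sqrt(26773)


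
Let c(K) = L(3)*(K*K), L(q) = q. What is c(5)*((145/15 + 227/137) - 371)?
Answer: -3695675/137 ≈ -26976.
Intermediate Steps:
c(K) = 3*K**2 (c(K) = 3*(K*K) = 3*K**2)
c(5)*((145/15 + 227/137) - 371) = (3*5**2)*((145/15 + 227/137) - 371) = (3*25)*((145*(1/15) + 227*(1/137)) - 371) = 75*((29/3 + 227/137) - 371) = 75*(4654/411 - 371) = 75*(-147827/411) = -3695675/137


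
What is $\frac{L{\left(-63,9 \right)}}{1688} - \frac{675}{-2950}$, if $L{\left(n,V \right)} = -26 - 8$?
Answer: $\frac{10391}{49796} \approx 0.20867$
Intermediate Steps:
$L{\left(n,V \right)} = -34$
$\frac{L{\left(-63,9 \right)}}{1688} - \frac{675}{-2950} = - \frac{34}{1688} - \frac{675}{-2950} = \left(-34\right) \frac{1}{1688} - - \frac{27}{118} = - \frac{17}{844} + \frac{27}{118} = \frac{10391}{49796}$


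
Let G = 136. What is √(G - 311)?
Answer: 5*I*√7 ≈ 13.229*I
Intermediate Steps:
√(G - 311) = √(136 - 311) = √(-175) = 5*I*√7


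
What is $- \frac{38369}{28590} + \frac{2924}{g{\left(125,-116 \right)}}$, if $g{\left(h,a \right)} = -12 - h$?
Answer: $- \frac{88853713}{3916830} \approx -22.685$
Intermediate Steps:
$- \frac{38369}{28590} + \frac{2924}{g{\left(125,-116 \right)}} = - \frac{38369}{28590} + \frac{2924}{-12 - 125} = \left(-38369\right) \frac{1}{28590} + \frac{2924}{-12 - 125} = - \frac{38369}{28590} + \frac{2924}{-137} = - \frac{38369}{28590} + 2924 \left(- \frac{1}{137}\right) = - \frac{38369}{28590} - \frac{2924}{137} = - \frac{88853713}{3916830}$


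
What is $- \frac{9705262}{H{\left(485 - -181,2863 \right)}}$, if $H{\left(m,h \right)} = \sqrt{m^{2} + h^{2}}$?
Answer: $- \frac{9705262 \sqrt{345613}}{1728065} \approx -3301.7$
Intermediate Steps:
$H{\left(m,h \right)} = \sqrt{h^{2} + m^{2}}$
$- \frac{9705262}{H{\left(485 - -181,2863 \right)}} = - \frac{9705262}{\sqrt{2863^{2} + \left(485 - -181\right)^{2}}} = - \frac{9705262}{\sqrt{8196769 + \left(485 + 181\right)^{2}}} = - \frac{9705262}{\sqrt{8196769 + 666^{2}}} = - \frac{9705262}{\sqrt{8196769 + 443556}} = - \frac{9705262}{\sqrt{8640325}} = - \frac{9705262}{5 \sqrt{345613}} = - 9705262 \frac{\sqrt{345613}}{1728065} = - \frac{9705262 \sqrt{345613}}{1728065}$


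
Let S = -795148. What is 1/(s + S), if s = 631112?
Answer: -1/164036 ≈ -6.0962e-6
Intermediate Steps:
1/(s + S) = 1/(631112 - 795148) = 1/(-164036) = -1/164036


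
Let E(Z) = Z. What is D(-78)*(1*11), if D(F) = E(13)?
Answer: 143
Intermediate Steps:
D(F) = 13
D(-78)*(1*11) = 13*(1*11) = 13*11 = 143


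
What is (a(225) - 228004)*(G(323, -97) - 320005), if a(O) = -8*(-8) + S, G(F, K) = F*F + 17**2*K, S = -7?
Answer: 55552735423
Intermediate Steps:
G(F, K) = F**2 + 289*K
a(O) = 57 (a(O) = -8*(-8) - 7 = 64 - 7 = 57)
(a(225) - 228004)*(G(323, -97) - 320005) = (57 - 228004)*((323**2 + 289*(-97)) - 320005) = -227947*((104329 - 28033) - 320005) = -227947*(76296 - 320005) = -227947*(-243709) = 55552735423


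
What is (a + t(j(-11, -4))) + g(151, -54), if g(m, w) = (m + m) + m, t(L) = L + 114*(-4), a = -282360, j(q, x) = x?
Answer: -282367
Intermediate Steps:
t(L) = -456 + L (t(L) = L - 456 = -456 + L)
g(m, w) = 3*m (g(m, w) = 2*m + m = 3*m)
(a + t(j(-11, -4))) + g(151, -54) = (-282360 + (-456 - 4)) + 3*151 = (-282360 - 460) + 453 = -282820 + 453 = -282367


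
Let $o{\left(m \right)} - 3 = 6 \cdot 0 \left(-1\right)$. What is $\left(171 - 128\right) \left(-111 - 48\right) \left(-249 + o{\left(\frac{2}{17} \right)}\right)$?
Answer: $1681902$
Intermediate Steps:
$o{\left(m \right)} = 3$ ($o{\left(m \right)} = 3 + 6 \cdot 0 \left(-1\right) = 3 + 0 \left(-1\right) = 3 + 0 = 3$)
$\left(171 - 128\right) \left(-111 - 48\right) \left(-249 + o{\left(\frac{2}{17} \right)}\right) = \left(171 - 128\right) \left(-111 - 48\right) \left(-249 + 3\right) = 43 \left(-159\right) \left(-246\right) = \left(-6837\right) \left(-246\right) = 1681902$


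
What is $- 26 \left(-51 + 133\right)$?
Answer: $-2132$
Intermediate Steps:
$- 26 \left(-51 + 133\right) = \left(-26\right) 82 = -2132$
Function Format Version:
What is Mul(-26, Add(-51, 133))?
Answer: -2132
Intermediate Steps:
Mul(-26, Add(-51, 133)) = Mul(-26, 82) = -2132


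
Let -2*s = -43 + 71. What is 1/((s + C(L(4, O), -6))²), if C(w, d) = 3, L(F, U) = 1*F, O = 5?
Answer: 1/121 ≈ 0.0082645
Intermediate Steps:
L(F, U) = F
s = -14 (s = -(-43 + 71)/2 = -½*28 = -14)
1/((s + C(L(4, O), -6))²) = 1/((-14 + 3)²) = 1/((-11)²) = 1/121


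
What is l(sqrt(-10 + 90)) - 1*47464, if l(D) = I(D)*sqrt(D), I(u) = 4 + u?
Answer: -47464 + 8*5**(1/4) + 8*5**(3/4) ≈ -47425.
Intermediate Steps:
l(D) = sqrt(D)*(4 + D) (l(D) = (4 + D)*sqrt(D) = sqrt(D)*(4 + D))
l(sqrt(-10 + 90)) - 1*47464 = sqrt(sqrt(-10 + 90))*(4 + sqrt(-10 + 90)) - 1*47464 = sqrt(sqrt(80))*(4 + sqrt(80)) - 47464 = sqrt(4*sqrt(5))*(4 + 4*sqrt(5)) - 47464 = (2*5**(1/4))*(4 + 4*sqrt(5)) - 47464 = 2*5**(1/4)*(4 + 4*sqrt(5)) - 47464 = -47464 + 2*5**(1/4)*(4 + 4*sqrt(5))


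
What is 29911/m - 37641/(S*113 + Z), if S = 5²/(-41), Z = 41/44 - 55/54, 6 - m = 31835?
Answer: 8322192203737/15279388681 ≈ 544.67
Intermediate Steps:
m = -31829 (m = 6 - 1*31835 = 6 - 31835 = -31829)
Z = -103/1188 (Z = 41*(1/44) - 55*1/54 = 41/44 - 55/54 = -103/1188 ≈ -0.086700)
S = -25/41 (S = 25*(-1/41) = -25/41 ≈ -0.60976)
29911/m - 37641/(S*113 + Z) = 29911/(-31829) - 37641/(-25/41*113 - 103/1188) = 29911*(-1/31829) - 37641/(-2825/41 - 103/1188) = -4273/4547 - 37641/(-3360323/48708) = -4273/4547 - 37641*(-48708/3360323) = -4273/4547 + 1833417828/3360323 = 8322192203737/15279388681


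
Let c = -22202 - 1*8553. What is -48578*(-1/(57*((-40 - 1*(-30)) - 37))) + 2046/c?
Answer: -1499497624/82392645 ≈ -18.199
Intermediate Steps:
c = -30755 (c = -22202 - 8553 = -30755)
-48578*(-1/(57*((-40 - 1*(-30)) - 37))) + 2046/c = -48578*(-1/(57*((-40 - 1*(-30)) - 37))) + 2046/(-30755) = -48578*(-1/(57*((-40 + 30) - 37))) + 2046*(-1/30755) = -48578*(-1/(57*(-10 - 37))) - 2046/30755 = -48578/((-57*(-47))) - 2046/30755 = -48578/2679 - 2046/30755 = -1499497624/82392645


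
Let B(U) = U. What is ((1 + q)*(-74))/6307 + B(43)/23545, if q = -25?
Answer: 2475713/8735195 ≈ 0.28342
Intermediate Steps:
((1 + q)*(-74))/6307 + B(43)/23545 = ((1 - 25)*(-74))/6307 + 43/23545 = -24*(-74)*(1/6307) + 43*(1/23545) = 1776*(1/6307) + 43/23545 = 1776/6307 + 43/23545 = 2475713/8735195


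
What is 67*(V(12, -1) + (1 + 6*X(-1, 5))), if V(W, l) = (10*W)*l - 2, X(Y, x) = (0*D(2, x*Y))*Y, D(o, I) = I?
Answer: -8107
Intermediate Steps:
X(Y, x) = 0 (X(Y, x) = (0*(x*Y))*Y = (0*(Y*x))*Y = 0*Y = 0)
V(W, l) = -2 + 10*W*l (V(W, l) = 10*W*l - 2 = -2 + 10*W*l)
67*(V(12, -1) + (1 + 6*X(-1, 5))) = 67*((-2 + 10*12*(-1)) + (1 + 6*0)) = 67*((-2 - 120) + (1 + 0)) = 67*(-122 + 1) = 67*(-121) = -8107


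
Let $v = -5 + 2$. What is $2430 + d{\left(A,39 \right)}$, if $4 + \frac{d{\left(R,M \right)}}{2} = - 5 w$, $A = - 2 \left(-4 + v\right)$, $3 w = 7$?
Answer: $\frac{7196}{3} \approx 2398.7$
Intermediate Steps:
$w = \frac{7}{3}$ ($w = \frac{1}{3} \cdot 7 = \frac{7}{3} \approx 2.3333$)
$v = -3$
$A = 14$ ($A = - 2 \left(-4 - 3\right) = \left(-2\right) \left(-7\right) = 14$)
$d{\left(R,M \right)} = - \frac{94}{3}$ ($d{\left(R,M \right)} = -8 + 2 \left(\left(-5\right) \frac{7}{3}\right) = -8 + 2 \left(- \frac{35}{3}\right) = -8 - \frac{70}{3} = - \frac{94}{3}$)
$2430 + d{\left(A,39 \right)} = 2430 - \frac{94}{3} = \frac{7196}{3}$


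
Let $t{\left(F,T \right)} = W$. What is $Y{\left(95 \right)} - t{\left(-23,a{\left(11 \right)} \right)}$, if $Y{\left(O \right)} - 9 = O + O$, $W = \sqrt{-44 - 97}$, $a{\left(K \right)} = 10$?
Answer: $199 - i \sqrt{141} \approx 199.0 - 11.874 i$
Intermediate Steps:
$W = i \sqrt{141}$ ($W = \sqrt{-141} = i \sqrt{141} \approx 11.874 i$)
$t{\left(F,T \right)} = i \sqrt{141}$
$Y{\left(O \right)} = 9 + 2 O$ ($Y{\left(O \right)} = 9 + \left(O + O\right) = 9 + 2 O$)
$Y{\left(95 \right)} - t{\left(-23,a{\left(11 \right)} \right)} = \left(9 + 2 \cdot 95\right) - i \sqrt{141} = \left(9 + 190\right) - i \sqrt{141} = 199 - i \sqrt{141}$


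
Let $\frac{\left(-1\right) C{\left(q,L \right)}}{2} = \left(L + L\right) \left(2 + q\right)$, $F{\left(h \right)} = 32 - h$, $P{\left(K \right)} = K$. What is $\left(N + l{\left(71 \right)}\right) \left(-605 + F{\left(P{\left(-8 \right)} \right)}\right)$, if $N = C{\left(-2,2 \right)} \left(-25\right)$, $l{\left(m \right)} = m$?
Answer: $-40115$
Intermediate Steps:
$C{\left(q,L \right)} = - 4 L \left(2 + q\right)$ ($C{\left(q,L \right)} = - 2 \left(L + L\right) \left(2 + q\right) = - 2 \cdot 2 L \left(2 + q\right) = - 4 L \left(2 + q\right)$)
$N = 0$ ($N = \left(-4\right) 2 \left(2 - 2\right) \left(-25\right) = \left(-4\right) 2 \cdot 0 \left(-25\right) = 0 \left(-25\right) = 0$)
$\left(N + l{\left(71 \right)}\right) \left(-605 + F{\left(P{\left(-8 \right)} \right)}\right) = \left(0 + 71\right) \left(-605 + \left(32 - -8\right)\right) = 71 \left(-605 + \left(32 + 8\right)\right) = 71 \left(-605 + 40\right) = 71 \left(-565\right) = -40115$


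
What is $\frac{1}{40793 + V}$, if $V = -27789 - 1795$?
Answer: $\frac{1}{11209} \approx 8.9214 \cdot 10^{-5}$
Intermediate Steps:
$V = -29584$
$\frac{1}{40793 + V} = \frac{1}{40793 - 29584} = \frac{1}{11209}$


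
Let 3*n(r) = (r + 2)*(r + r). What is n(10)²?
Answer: 6400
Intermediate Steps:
n(r) = 2*r*(2 + r)/3 (n(r) = ((r + 2)*(r + r))/3 = ((2 + r)*(2*r))/3 = (2*r*(2 + r))/3 = 2*r*(2 + r)/3)
n(10)² = ((⅔)*10*(2 + 10))² = ((⅔)*10*12)² = 80² = 6400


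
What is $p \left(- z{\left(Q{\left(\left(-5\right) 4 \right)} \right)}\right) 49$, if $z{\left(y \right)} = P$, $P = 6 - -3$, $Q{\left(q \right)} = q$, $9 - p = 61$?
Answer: $22932$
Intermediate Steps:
$p = -52$ ($p = 9 - 61 = -52$)
$P = 9$ ($P = 6 + 3 = 9$)
$z{\left(y \right)} = 9$
$p \left(- z{\left(Q{\left(\left(-5\right) 4 \right)} \right)}\right) 49 = - 52 \left(\left(-1\right) 9\right) 49 = \left(-52\right) \left(-9\right) 49 = 468 \cdot 49 = 22932$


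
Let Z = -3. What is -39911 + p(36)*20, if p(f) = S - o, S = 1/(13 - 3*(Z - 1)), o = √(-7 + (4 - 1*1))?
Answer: -199551/5 - 40*I ≈ -39910.0 - 40.0*I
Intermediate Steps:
o = 2*I (o = √(-7 + (4 - 1)) = √(-7 + 3) = √(-4) = 2*I ≈ 2.0*I)
S = 1/25 (S = 1/(13 - 3*(-3 - 1)) = 1/(13 - 3*(-4)) = 1/(13 + 12) = 1/25 ≈ 0.040000)
p(f) = 1/25 - 2*I
-39911 + p(36)*20 = -39911 + (1/25 - 2*I)*20 = -39911 + (⅘ - 40*I) = -199551/5 - 40*I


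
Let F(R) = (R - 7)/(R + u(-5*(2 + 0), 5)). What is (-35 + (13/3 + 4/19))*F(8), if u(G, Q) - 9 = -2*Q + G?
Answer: 1736/171 ≈ 10.152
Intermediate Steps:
u(G, Q) = 9 + G - 2*Q (u(G, Q) = 9 + (-2*Q + G) = 9 + (G - 2*Q) = 9 + G - 2*Q)
F(R) = (-7 + R)/(-11 + R) (F(R) = (R - 7)/(R + (9 - 5*(2 + 0) - 2*5)) = (-7 + R)/(R + (9 - 5*2 - 10)) = (-7 + R)/(R + (9 - 10 - 10)) = (-7 + R)/(R - 11) = (-7 + R)/(-11 + R))
(-35 + (13/3 + 4/19))*F(8) = (-35 + (13/3 + 4/19))*((-7 + 8)/(-11 + 8)) = (-35 + (13*(⅓) + 4*(1/19)))*(1/(-3)) = (-35 + (13/3 + 4/19))*(-⅓*1) = (-35 + 259/57)*(-⅓) = -1736/57*(-⅓) = 1736/171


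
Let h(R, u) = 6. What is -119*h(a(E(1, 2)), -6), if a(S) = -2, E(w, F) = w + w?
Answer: -714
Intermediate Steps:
E(w, F) = 2*w
-119*h(a(E(1, 2)), -6) = -119*6 = -714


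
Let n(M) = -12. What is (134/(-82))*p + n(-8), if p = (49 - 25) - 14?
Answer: -1162/41 ≈ -28.341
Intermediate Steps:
p = 10 (p = 24 - 14 = 10)
(134/(-82))*p + n(-8) = (134/(-82))*10 - 12 = (134*(-1/82))*10 - 12 = -67/41*10 - 12 = -670/41 - 12 = -1162/41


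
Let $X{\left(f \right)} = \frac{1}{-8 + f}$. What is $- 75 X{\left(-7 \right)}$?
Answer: $5$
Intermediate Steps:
$- 75 X{\left(-7 \right)} = - \frac{75}{-8 - 7} = - \frac{75}{-15} = \left(-75\right) \left(- \frac{1}{15}\right) = 5$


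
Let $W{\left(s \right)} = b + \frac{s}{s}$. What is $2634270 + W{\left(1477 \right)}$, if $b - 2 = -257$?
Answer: $2634016$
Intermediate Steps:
$b = -255$ ($b = 2 - 257 = -255$)
$W{\left(s \right)} = -254$ ($W{\left(s \right)} = -255 + \frac{s}{s} = -255 + 1 = -254$)
$2634270 + W{\left(1477 \right)} = 2634270 - 254 = 2634016$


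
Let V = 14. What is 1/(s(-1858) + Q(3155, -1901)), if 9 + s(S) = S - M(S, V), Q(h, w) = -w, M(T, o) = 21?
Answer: 1/13 ≈ 0.076923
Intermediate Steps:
s(S) = -30 + S (s(S) = -9 + (S - 1*21) = -9 + (S - 21) = -9 + (-21 + S) = -30 + S)
1/(s(-1858) + Q(3155, -1901)) = 1/((-30 - 1858) - 1*(-1901)) = 1/(-1888 + 1901) = 1/13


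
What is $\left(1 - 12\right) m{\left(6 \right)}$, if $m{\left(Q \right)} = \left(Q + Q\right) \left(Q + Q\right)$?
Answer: $-1584$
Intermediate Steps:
$m{\left(Q \right)} = 4 Q^{2}$ ($m{\left(Q \right)} = 2 Q 2 Q = 4 Q^{2}$)
$\left(1 - 12\right) m{\left(6 \right)} = \left(1 - 12\right) 4 \cdot 6^{2} = - 11 \cdot 4 \cdot 36 = \left(-11\right) 144 = -1584$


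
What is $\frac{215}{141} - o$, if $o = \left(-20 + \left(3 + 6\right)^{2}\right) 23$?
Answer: $- \frac{197608}{141} \approx -1401.5$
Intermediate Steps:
$o = 1403$ ($o = \left(-20 + 9^{2}\right) 23 = \left(-20 + 81\right) 23 = 61 \cdot 23 = 1403$)
$\frac{215}{141} - o = \frac{215}{141} - 1403 = - \frac{197608}{141}$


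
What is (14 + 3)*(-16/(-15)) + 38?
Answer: 842/15 ≈ 56.133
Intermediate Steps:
(14 + 3)*(-16/(-15)) + 38 = 17*(-16*(-1/15)) + 38 = 17*(16/15) + 38 = 272/15 + 38 = 842/15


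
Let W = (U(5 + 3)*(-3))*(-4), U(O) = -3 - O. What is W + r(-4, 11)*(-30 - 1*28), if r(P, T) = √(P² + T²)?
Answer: -132 - 58*√137 ≈ -810.87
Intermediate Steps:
W = -132 (W = ((-3 - (5 + 3))*(-3))*(-4) = ((-3 - 1*8)*(-3))*(-4) = ((-3 - 8)*(-3))*(-4) = -11*(-3)*(-4) = 33*(-4) = -132)
W + r(-4, 11)*(-30 - 1*28) = -132 + √((-4)² + 11²)*(-30 - 1*28) = -132 + √(16 + 121)*(-30 - 28) = -132 + √137*(-58) = -132 - 58*√137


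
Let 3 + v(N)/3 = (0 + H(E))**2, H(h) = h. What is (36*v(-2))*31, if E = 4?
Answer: 43524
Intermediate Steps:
v(N) = 39 (v(N) = -9 + 3*(0 + 4)**2 = -9 + 3*4**2 = -9 + 3*16 = -9 + 48 = 39)
(36*v(-2))*31 = (36*39)*31 = 1404*31 = 43524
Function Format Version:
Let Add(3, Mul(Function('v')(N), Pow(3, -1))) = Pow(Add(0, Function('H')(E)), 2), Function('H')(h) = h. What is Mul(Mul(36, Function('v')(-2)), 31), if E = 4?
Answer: 43524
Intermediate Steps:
Function('v')(N) = 39 (Function('v')(N) = Add(-9, Mul(3, Pow(Add(0, 4), 2))) = Add(-9, Mul(3, Pow(4, 2))) = Add(-9, Mul(3, 16)) = Add(-9, 48) = 39)
Mul(Mul(36, Function('v')(-2)), 31) = Mul(Mul(36, 39), 31) = Mul(1404, 31) = 43524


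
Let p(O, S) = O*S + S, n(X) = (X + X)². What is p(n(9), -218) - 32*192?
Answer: -76994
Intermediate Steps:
n(X) = 4*X² (n(X) = (2*X)² = 4*X²)
p(O, S) = S + O*S
p(n(9), -218) - 32*192 = -218*(1 + 4*9²) - 32*192 = -218*(1 + 4*81) - 6144 = -218*(1 + 324) - 6144 = -218*325 - 6144 = -70850 - 6144 = -76994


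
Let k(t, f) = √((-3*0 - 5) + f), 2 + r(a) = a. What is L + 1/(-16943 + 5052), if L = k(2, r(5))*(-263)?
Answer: -1/11891 - 263*I*√2 ≈ -8.4097e-5 - 371.94*I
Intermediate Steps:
r(a) = -2 + a
k(t, f) = √(-5 + f) (k(t, f) = √((0 - 5) + f) = √(-5 + f))
L = -263*I*√2 (L = √(-5 + (-2 + 5))*(-263) = √(-5 + 3)*(-263) = √(-2)*(-263) = (I*√2)*(-263) = -263*I*√2 ≈ -371.94*I)
L + 1/(-16943 + 5052) = -263*I*√2 + 1/(-16943 + 5052) = -263*I*√2 + 1/(-11891) = -263*I*√2 - 1/11891 = -1/11891 - 263*I*√2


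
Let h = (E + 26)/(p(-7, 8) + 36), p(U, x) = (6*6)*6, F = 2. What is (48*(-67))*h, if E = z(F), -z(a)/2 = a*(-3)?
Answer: -10184/21 ≈ -484.95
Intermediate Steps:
p(U, x) = 216 (p(U, x) = 36*6 = 216)
z(a) = 6*a (z(a) = -2*a*(-3) = -(-6)*a = 6*a)
E = 12 (E = 6*2 = 12)
h = 19/126 (h = (12 + 26)/(216 + 36) = 38/252 = 38*(1/252) = 19/126 ≈ 0.15079)
(48*(-67))*h = (48*(-67))*(19/126) = -3216*19/126 = -10184/21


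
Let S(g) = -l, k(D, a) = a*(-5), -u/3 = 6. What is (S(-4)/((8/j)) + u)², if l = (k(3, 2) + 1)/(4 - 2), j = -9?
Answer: 136161/256 ≈ 531.88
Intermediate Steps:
u = -18 (u = -3*6 = -18)
k(D, a) = -5*a
l = -9/2 (l = (-5*2 + 1)/(4 - 2) = (-10 + 1)/2 = -9*½ = -9/2 ≈ -4.5000)
S(g) = 9/2 (S(g) = -1*(-9/2) = 9/2)
(S(-4)/((8/j)) + u)² = (9/(2*((8/(-9)))) - 18)² = (9/(2*((8*(-⅑)))) - 18)² = (9/(2*(-8/9)) - 18)² = ((9/2)*(-9/8) - 18)² = (-81/16 - 18)² = (-369/16)² = 136161/256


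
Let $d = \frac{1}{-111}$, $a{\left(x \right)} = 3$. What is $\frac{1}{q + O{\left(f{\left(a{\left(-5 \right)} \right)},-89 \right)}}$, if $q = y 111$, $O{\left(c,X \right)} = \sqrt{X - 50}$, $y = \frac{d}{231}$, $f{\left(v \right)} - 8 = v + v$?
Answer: $- \frac{231}{7417180} - \frac{53361 i \sqrt{139}}{7417180} \approx -3.1144 \cdot 10^{-5} - 0.084819 i$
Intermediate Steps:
$d = - \frac{1}{111} \approx -0.009009$
$f{\left(v \right)} = 8 + 2 v$ ($f{\left(v \right)} = 8 + \left(v + v\right) = 8 + 2 v$)
$y = - \frac{1}{25641}$ ($y = - \frac{1}{111 \cdot 231} = \left(- \frac{1}{111}\right) \frac{1}{231} = - \frac{1}{25641} \approx -3.9 \cdot 10^{-5}$)
$O{\left(c,X \right)} = \sqrt{-50 + X}$
$q = - \frac{1}{231}$ ($q = \left(- \frac{1}{25641}\right) 111 = - \frac{1}{231} \approx -0.004329$)
$\frac{1}{q + O{\left(f{\left(a{\left(-5 \right)} \right)},-89 \right)}} = \frac{1}{- \frac{1}{231} + \sqrt{-50 - 89}} = \frac{1}{- \frac{1}{231} + \sqrt{-139}} = \frac{1}{- \frac{1}{231} + i \sqrt{139}}$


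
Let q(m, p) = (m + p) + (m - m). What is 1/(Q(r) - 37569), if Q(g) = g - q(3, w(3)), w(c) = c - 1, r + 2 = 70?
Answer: -1/37506 ≈ -2.6662e-5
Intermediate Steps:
r = 68 (r = -2 + 70 = 68)
w(c) = -1 + c
q(m, p) = m + p (q(m, p) = (m + p) + 0 = m + p)
Q(g) = -5 + g (Q(g) = g - (3 + (-1 + 3)) = g - (3 + 2) = g - 1*5 = g - 5 = -5 + g)
1/(Q(r) - 37569) = 1/((-5 + 68) - 37569) = 1/(63 - 37569) = 1/(-37506) = -1/37506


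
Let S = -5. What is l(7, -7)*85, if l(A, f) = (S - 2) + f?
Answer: -1190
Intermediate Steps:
l(A, f) = -7 + f (l(A, f) = (-5 - 2) + f = -7 + f)
l(7, -7)*85 = (-7 - 7)*85 = -14*85 = -1190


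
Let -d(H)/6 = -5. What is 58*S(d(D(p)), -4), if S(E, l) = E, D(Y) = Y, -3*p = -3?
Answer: 1740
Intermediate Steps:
p = 1 (p = -⅓*(-3) = 1)
d(H) = 30 (d(H) = -6*(-5) = 30)
58*S(d(D(p)), -4) = 58*30 = 1740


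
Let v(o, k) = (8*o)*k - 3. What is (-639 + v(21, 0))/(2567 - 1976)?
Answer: -214/197 ≈ -1.0863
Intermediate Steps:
v(o, k) = -3 + 8*k*o (v(o, k) = 8*k*o - 3 = -3 + 8*k*o)
(-639 + v(21, 0))/(2567 - 1976) = (-639 + (-3 + 8*0*21))/(2567 - 1976) = (-639 + (-3 + 0))/591 = (-639 - 3)*(1/591) = -642*1/591 = -214/197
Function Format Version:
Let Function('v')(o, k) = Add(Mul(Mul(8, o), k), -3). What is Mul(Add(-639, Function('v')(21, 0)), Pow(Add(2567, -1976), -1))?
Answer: Rational(-214, 197) ≈ -1.0863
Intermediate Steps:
Function('v')(o, k) = Add(-3, Mul(8, k, o)) (Function('v')(o, k) = Add(Mul(8, k, o), -3) = Add(-3, Mul(8, k, o)))
Mul(Add(-639, Function('v')(21, 0)), Pow(Add(2567, -1976), -1)) = Mul(Add(-639, Add(-3, Mul(8, 0, 21))), Pow(Add(2567, -1976), -1)) = Mul(Add(-639, Add(-3, 0)), Pow(591, -1)) = Mul(Add(-639, -3), Rational(1, 591)) = Mul(-642, Rational(1, 591)) = Rational(-214, 197)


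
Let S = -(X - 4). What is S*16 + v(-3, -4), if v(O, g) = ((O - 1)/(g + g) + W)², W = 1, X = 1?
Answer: 201/4 ≈ 50.250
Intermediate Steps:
S = 3 (S = -(1 - 4) = -1*(-3) = 3)
v(O, g) = (1 + (-1 + O)/(2*g))² (v(O, g) = ((O - 1)/(g + g) + 1)² = ((-1 + O)/((2*g)) + 1)² = ((-1 + O)*(1/(2*g)) + 1)² = ((-1 + O)/(2*g) + 1)² = (1 + (-1 + O)/(2*g))²)
S*16 + v(-3, -4) = 3*16 + (¼)*(-1 - 3 + 2*(-4))²/(-4)² = 48 + (¼)*(1/16)*(-1 - 3 - 8)² = 48 + (¼)*(1/16)*(-12)² = 48 + (¼)*(1/16)*144 = 48 + 9/4 = 201/4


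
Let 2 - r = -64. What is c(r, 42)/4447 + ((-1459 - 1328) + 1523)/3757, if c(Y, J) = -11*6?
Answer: -5868970/16707379 ≈ -0.35128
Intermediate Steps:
r = 66 (r = 2 - 1*(-64) = 2 + 64 = 66)
c(Y, J) = -66
c(r, 42)/4447 + ((-1459 - 1328) + 1523)/3757 = -66/4447 + ((-1459 - 1328) + 1523)/3757 = -66*1/4447 + (-2787 + 1523)*(1/3757) = -66/4447 - 1264*1/3757 = -66/4447 - 1264/3757 = -5868970/16707379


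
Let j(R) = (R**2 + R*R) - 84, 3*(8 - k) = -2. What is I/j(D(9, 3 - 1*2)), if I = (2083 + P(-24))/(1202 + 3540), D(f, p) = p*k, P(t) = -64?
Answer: 18171/2826232 ≈ 0.0064294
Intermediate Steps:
k = 26/3 (k = 8 - 1/3*(-2) = 8 + 2/3 = 26/3 ≈ 8.6667)
D(f, p) = 26*p/3 (D(f, p) = p*(26/3) = 26*p/3)
I = 2019/4742 (I = (2083 - 64)/(1202 + 3540) = 2019/4742 ≈ 0.42577)
j(R) = -84 + 2*R**2 (j(R) = (R**2 + R**2) - 84 = 2*R**2 - 84 = -84 + 2*R**2)
I/j(D(9, 3 - 1*2)) = 2019/(4742*(-84 + 2*(26*(3 - 1*2)/3)**2)) = 2019/(4742*(-84 + 2*(26*(3 - 2)/3)**2)) = 2019/(4742*(-84 + 2*((26/3)*1)**2)) = 2019/(4742*(-84 + 2*(26/3)**2)) = 2019/(4742*(-84 + 2*(676/9))) = 2019/(4742*(-84 + 1352/9)) = 2019/(4742*(596/9)) = (2019/4742)*(9/596) = 18171/2826232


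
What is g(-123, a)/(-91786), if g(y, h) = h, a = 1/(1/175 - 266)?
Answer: 175/4272546514 ≈ 4.0959e-8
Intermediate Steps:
a = -175/46549 (a = 1/(1/175 - 266) = 1/(-46549/175) = -175/46549 ≈ -0.0037595)
g(-123, a)/(-91786) = -175/46549/(-91786) = -175/46549*(-1/91786) = 175/4272546514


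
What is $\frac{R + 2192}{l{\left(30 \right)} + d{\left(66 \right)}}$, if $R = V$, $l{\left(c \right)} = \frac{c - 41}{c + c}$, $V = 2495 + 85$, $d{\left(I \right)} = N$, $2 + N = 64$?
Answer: $\frac{286320}{3709} \approx 77.196$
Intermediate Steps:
$N = 62$ ($N = -2 + 64 = 62$)
$d{\left(I \right)} = 62$
$V = 2580$
$l{\left(c \right)} = \frac{-41 + c}{2 c}$
$R = 2580$
$\frac{R + 2192}{l{\left(30 \right)} + d{\left(66 \right)}} = \frac{2580 + 2192}{\frac{-41 + 30}{2 \cdot 30} + 62} = \frac{4772}{\frac{1}{2} \cdot \frac{1}{30} \left(-11\right) + 62} = \frac{4772}{- \frac{11}{60} + 62} = \frac{4772}{\frac{3709}{60}} = 4772 \cdot \frac{60}{3709} = \frac{286320}{3709}$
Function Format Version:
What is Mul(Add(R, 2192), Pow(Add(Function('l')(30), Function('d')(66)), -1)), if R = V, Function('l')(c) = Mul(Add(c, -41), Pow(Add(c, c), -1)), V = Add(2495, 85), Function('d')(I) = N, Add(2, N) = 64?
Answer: Rational(286320, 3709) ≈ 77.196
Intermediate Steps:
N = 62 (N = Add(-2, 64) = 62)
Function('d')(I) = 62
V = 2580
Function('l')(c) = Mul(Rational(1, 2), Pow(c, -1), Add(-41, c)) (Function('l')(c) = Mul(Add(-41, c), Pow(Mul(2, c), -1)) = Mul(Add(-41, c), Mul(Rational(1, 2), Pow(c, -1))) = Mul(Rational(1, 2), Pow(c, -1), Add(-41, c)))
R = 2580
Mul(Add(R, 2192), Pow(Add(Function('l')(30), Function('d')(66)), -1)) = Mul(Add(2580, 2192), Pow(Add(Mul(Rational(1, 2), Pow(30, -1), Add(-41, 30)), 62), -1)) = Mul(4772, Pow(Add(Mul(Rational(1, 2), Rational(1, 30), -11), 62), -1)) = Mul(4772, Pow(Add(Rational(-11, 60), 62), -1)) = Mul(4772, Pow(Rational(3709, 60), -1)) = Mul(4772, Rational(60, 3709)) = Rational(286320, 3709)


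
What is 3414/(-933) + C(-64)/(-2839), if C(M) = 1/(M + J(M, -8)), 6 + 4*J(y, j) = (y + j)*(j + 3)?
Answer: -158308940/43263521 ≈ -3.6592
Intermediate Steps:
J(y, j) = -3/2 + (3 + j)*(j + y)/4 (J(y, j) = -3/2 + ((y + j)*(j + 3))/4 = -3/2 + ((j + y)*(3 + j))/4 = -3/2 + ((3 + j)*(j + y))/4 = -3/2 + (3 + j)*(j + y)/4)
C(M) = 1/(17/2 - M/4) (C(M) = 1/(M + (-3/2 + (¼)*(-8)² + (¾)*(-8) + 3*M/4 + (¼)*(-8)*M)) = 1/(M + (-3/2 + (¼)*64 - 6 + 3*M/4 - 2*M)) = 1/(M + (-3/2 + 16 - 6 + 3*M/4 - 2*M)) = 1/(M + (17/2 - 5*M/4)) = 1/(17/2 - M/4))
3414/(-933) + C(-64)/(-2839) = 3414/(-933) - 4/(-34 - 64)/(-2839) = 3414*(-1/933) - 4/(-98)*(-1/2839) = -1138/311 - 4*(-1/98)*(-1/2839) = -1138/311 + (2/49)*(-1/2839) = -1138/311 - 2/139111 = -158308940/43263521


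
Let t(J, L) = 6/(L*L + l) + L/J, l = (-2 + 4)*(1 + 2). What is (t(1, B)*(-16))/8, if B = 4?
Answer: -94/11 ≈ -8.5455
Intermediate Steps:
l = 6 (l = 2*3 = 6)
t(J, L) = 6/(6 + L**2) + L/J (t(J, L) = 6/(L*L + 6) + L/J = 6/(L**2 + 6) + L/J = 6/(6 + L**2) + L/J)
(t(1, B)*(-16))/8 = (((4**3 + 6*1 + 6*4)/(1*(6 + 4**2)))*(-16))/8 = ((1*(64 + 6 + 24)/(6 + 16))*(-16))*(1/8) = ((1*94/22)*(-16))*(1/8) = ((1*(1/22)*94)*(-16))*(1/8) = ((47/11)*(-16))*(1/8) = -752/11*1/8 = -94/11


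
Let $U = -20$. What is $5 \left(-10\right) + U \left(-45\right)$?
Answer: $850$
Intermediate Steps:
$5 \left(-10\right) + U \left(-45\right) = 5 \left(-10\right) - -900 = -50 + 900 = 850$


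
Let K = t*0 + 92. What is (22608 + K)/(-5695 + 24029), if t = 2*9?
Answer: 11350/9167 ≈ 1.2381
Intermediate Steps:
t = 18
K = 92 (K = 18*0 + 92 = 0 + 92 = 92)
(22608 + K)/(-5695 + 24029) = (22608 + 92)/(-5695 + 24029) = 22700/18334 = 22700*(1/18334) = 11350/9167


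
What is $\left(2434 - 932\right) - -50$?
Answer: $1552$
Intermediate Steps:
$\left(2434 - 932\right) - -50 = \left(2434 - 932\right) + \left(-10 + 60\right) = 1502 + 50 = 1552$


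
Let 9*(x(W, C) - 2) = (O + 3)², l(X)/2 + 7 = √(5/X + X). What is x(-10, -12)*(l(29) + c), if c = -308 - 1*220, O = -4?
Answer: -10298/9 + 38*√2726/87 ≈ -1121.4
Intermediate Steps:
c = -528 (c = -308 - 220 = -528)
l(X) = -14 + 2*√(X + 5/X) (l(X) = -14 + 2*√(5/X + X) = -14 + 2*√(X + 5/X))
x(W, C) = 19/9 (x(W, C) = 2 + (-4 + 3)²/9 = 2 + (⅑)*(-1)² = 2 + (⅑)*1 = 2 + ⅑ = 19/9)
x(-10, -12)*(l(29) + c) = 19*((-14 + 2*√(29 + 5/29)) - 528)/9 = 19*((-14 + 2*√(846/29)) - 528)/9 = 19*((-14 + 2*(3*√2726/29)) - 528)/9 = 19*((-14 + 6*√2726/29) - 528)/9 = 19*(-542 + 6*√2726/29)/9 = -10298/9 + 38*√2726/87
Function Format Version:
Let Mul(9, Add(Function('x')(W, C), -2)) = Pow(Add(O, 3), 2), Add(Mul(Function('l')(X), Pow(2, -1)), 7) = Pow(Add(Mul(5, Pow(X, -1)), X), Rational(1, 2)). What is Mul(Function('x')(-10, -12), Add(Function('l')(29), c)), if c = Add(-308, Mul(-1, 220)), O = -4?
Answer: Add(Rational(-10298, 9), Mul(Rational(38, 87), Pow(2726, Rational(1, 2)))) ≈ -1121.4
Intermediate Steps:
c = -528 (c = Add(-308, -220) = -528)
Function('l')(X) = Add(-14, Mul(2, Pow(Add(X, Mul(5, Pow(X, -1))), Rational(1, 2)))) (Function('l')(X) = Add(-14, Mul(2, Pow(Add(Mul(5, Pow(X, -1)), X), Rational(1, 2)))) = Add(-14, Mul(2, Pow(Add(X, Mul(5, Pow(X, -1))), Rational(1, 2)))))
Function('x')(W, C) = Rational(19, 9) (Function('x')(W, C) = Add(2, Mul(Rational(1, 9), Pow(Add(-4, 3), 2))) = Add(2, Mul(Rational(1, 9), Pow(-1, 2))) = Add(2, Mul(Rational(1, 9), 1)) = Add(2, Rational(1, 9)) = Rational(19, 9))
Mul(Function('x')(-10, -12), Add(Function('l')(29), c)) = Mul(Rational(19, 9), Add(Add(-14, Mul(2, Pow(Add(29, Mul(5, Pow(29, -1))), Rational(1, 2)))), -528)) = Mul(Rational(19, 9), Add(Add(-14, Mul(2, Pow(Add(29, Mul(5, Rational(1, 29))), Rational(1, 2)))), -528)) = Mul(Rational(19, 9), Add(Add(-14, Mul(2, Pow(Add(29, Rational(5, 29)), Rational(1, 2)))), -528)) = Mul(Rational(19, 9), Add(Add(-14, Mul(2, Pow(Rational(846, 29), Rational(1, 2)))), -528)) = Mul(Rational(19, 9), Add(Add(-14, Mul(2, Mul(Rational(3, 29), Pow(2726, Rational(1, 2))))), -528)) = Mul(Rational(19, 9), Add(Add(-14, Mul(Rational(6, 29), Pow(2726, Rational(1, 2)))), -528)) = Mul(Rational(19, 9), Add(-542, Mul(Rational(6, 29), Pow(2726, Rational(1, 2))))) = Add(Rational(-10298, 9), Mul(Rational(38, 87), Pow(2726, Rational(1, 2))))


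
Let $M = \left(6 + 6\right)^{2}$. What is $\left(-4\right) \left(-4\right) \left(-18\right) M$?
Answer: $-41472$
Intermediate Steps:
$M = 144$ ($M = 12^{2} = 144$)
$\left(-4\right) \left(-4\right) \left(-18\right) M = \left(-4\right) \left(-4\right) \left(-18\right) 144 = 16 \left(-18\right) 144 = \left(-288\right) 144 = -41472$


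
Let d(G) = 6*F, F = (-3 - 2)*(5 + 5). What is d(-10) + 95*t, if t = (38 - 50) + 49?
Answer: 3215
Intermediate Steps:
F = -50 (F = -5*10 = -50)
t = 37 (t = -12 + 49 = 37)
d(G) = -300 (d(G) = 6*(-50) = -300)
d(-10) + 95*t = -300 + 95*37 = -300 + 3515 = 3215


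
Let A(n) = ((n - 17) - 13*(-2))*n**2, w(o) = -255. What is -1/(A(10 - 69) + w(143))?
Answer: 1/174305 ≈ 5.7371e-6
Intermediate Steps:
A(n) = n**2*(9 + n) (A(n) = ((-17 + n) + 26)*n**2 = (9 + n)*n**2 = n**2*(9 + n))
-1/(A(10 - 69) + w(143)) = -1/((10 - 69)**2*(9 + (10 - 69)) - 255) = -1/((-59)**2*(9 - 59) - 255) = -1/(3481*(-50) - 255) = -1/(-174050 - 255) = -1/(-174305) = -1*(-1/174305) = 1/174305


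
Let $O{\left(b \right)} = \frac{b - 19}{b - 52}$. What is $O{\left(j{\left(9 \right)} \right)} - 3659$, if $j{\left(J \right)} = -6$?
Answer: $- \frac{212197}{58} \approx -3658.6$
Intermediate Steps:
$O{\left(b \right)} = \frac{-19 + b}{-52 + b}$
$O{\left(j{\left(9 \right)} \right)} - 3659 = \frac{-19 - 6}{-52 - 6} - 3659 = \frac{1}{-58} \left(-25\right) - 3659 = \left(- \frac{1}{58}\right) \left(-25\right) - 3659 = \frac{25}{58} - 3659 = - \frac{212197}{58}$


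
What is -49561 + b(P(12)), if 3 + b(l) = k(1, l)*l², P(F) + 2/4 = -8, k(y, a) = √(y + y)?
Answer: -49564 + 289*√2/4 ≈ -49462.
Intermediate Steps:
k(y, a) = √2*√y (k(y, a) = √(2*y) = √2*√y)
P(F) = -17/2 (P(F) = -½ - 8 = -17/2)
b(l) = -3 + √2*l² (b(l) = -3 + (√2*√1)*l² = -3 + (√2*1)*l² = -3 + √2*l²)
-49561 + b(P(12)) = -49561 + (-3 + √2*(-17/2)²) = -49561 + (-3 + √2*(289/4)) = -49561 + (-3 + 289*√2/4) = -49564 + 289*√2/4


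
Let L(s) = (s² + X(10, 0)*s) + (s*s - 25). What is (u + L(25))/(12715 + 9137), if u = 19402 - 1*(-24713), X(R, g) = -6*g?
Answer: 11335/5463 ≈ 2.0749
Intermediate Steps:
L(s) = -25 + 2*s² (L(s) = (s² + (-6*0)*s) + (s*s - 25) = (s² + 0*s) + (s² - 25) = (s² + 0) + (-25 + s²) = s² + (-25 + s²) = -25 + 2*s²)
u = 44115 (u = 19402 + 24713 = 44115)
(u + L(25))/(12715 + 9137) = (44115 + (-25 + 2*25²))/(12715 + 9137) = (44115 + (-25 + 2*625))/21852 = (44115 + (-25 + 1250))*(1/21852) = (44115 + 1225)*(1/21852) = 45340*(1/21852) = 11335/5463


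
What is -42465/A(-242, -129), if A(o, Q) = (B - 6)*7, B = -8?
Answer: 42465/98 ≈ 433.32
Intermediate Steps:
A(o, Q) = -98 (A(o, Q) = (-8 - 6)*7 = -14*7 = -98)
-42465/A(-242, -129) = -42465/(-98) = -42465*(-1/98) = 42465/98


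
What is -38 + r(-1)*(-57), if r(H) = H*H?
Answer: -95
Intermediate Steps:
r(H) = H²
-38 + r(-1)*(-57) = -38 + (-1)²*(-57) = -38 + 1*(-57) = -38 - 57 = -95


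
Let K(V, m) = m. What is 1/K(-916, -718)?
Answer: -1/718 ≈ -0.0013928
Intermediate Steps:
1/K(-916, -718) = 1/(-718) = -1/718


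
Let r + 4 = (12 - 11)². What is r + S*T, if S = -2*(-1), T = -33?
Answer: -69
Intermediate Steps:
S = 2
r = -3 (r = -4 + (12 - 11)² = -4 + 1² = -4 + 1 = -3)
r + S*T = -3 + 2*(-33) = -3 - 66 = -69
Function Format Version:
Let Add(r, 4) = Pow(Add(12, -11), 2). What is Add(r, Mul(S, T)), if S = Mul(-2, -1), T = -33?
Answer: -69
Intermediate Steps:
S = 2
r = -3 (r = Add(-4, Pow(Add(12, -11), 2)) = Add(-4, Pow(1, 2)) = Add(-4, 1) = -3)
Add(r, Mul(S, T)) = Add(-3, Mul(2, -33)) = Add(-3, -66) = -69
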